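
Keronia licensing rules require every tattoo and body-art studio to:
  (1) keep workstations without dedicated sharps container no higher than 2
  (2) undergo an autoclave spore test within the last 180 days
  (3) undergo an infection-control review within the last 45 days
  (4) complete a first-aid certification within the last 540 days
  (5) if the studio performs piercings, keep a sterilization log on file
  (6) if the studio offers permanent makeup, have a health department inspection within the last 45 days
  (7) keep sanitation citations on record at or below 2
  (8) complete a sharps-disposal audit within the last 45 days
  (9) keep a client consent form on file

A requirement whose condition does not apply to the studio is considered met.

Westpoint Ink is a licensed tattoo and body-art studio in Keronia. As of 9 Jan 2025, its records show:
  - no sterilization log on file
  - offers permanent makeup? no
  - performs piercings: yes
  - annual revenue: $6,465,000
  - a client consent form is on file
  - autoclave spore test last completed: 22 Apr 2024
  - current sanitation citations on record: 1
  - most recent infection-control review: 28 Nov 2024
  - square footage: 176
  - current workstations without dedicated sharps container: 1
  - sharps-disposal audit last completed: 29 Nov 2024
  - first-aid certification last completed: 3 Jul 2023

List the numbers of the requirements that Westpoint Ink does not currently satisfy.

2, 4, 5

1. workstations without dedicated sharps container 1 ≤ 2 → met
2. autoclave spore test 262 days ago vs limit 180 → not met
3. infection-control review 42 days ago vs limit 45 → met
4. first-aid certification 556 days ago vs limit 540 → not met
5. condition 'performs piercings' holds; sterilization log absent → not met
6. condition 'offers permanent makeup' does not hold → requirement n/a → met
7. sanitation citations on record 1 ≤ 2 → met
8. sharps-disposal audit 41 days ago vs limit 45 → met
9. client consent form present → met
Not met: 2, 4, 5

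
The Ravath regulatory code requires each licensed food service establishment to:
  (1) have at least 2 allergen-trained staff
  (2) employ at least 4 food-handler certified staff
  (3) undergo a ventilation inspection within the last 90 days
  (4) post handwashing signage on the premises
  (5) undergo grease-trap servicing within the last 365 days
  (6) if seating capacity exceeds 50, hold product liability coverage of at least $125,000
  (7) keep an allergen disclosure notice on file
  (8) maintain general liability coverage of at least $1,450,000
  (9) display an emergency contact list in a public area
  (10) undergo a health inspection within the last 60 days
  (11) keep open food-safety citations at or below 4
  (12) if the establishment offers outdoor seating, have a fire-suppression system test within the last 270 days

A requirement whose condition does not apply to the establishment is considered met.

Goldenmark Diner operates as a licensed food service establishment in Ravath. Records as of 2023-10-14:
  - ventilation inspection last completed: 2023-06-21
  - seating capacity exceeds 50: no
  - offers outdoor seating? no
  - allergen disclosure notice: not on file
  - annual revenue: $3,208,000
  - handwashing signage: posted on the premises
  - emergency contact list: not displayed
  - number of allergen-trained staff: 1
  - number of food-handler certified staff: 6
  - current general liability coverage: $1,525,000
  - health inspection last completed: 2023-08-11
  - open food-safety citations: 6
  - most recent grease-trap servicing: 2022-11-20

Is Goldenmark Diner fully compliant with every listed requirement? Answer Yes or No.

No

1. allergen-trained staff 1 < 2 → not met
2. food-handler certified staff 6 ≥ 4 → met
3. ventilation inspection 115 days ago vs limit 90 → not met
4. handwashing signage present → met
5. grease-trap servicing 328 days ago vs limit 365 → met
6. condition 'seating capacity exceeds 50' does not hold → requirement n/a → met
7. allergen disclosure notice absent → not met
8. general liability coverage $1,525,000 ≥ $1,450,000 → met
9. emergency contact list absent → not met
10. health inspection 64 days ago vs limit 60 → not met
11. open food-safety citations 6 > 4 → not met
12. condition 'offers outdoor seating' does not hold → requirement n/a → met
Not met: 1, 3, 7, 9, 10, 11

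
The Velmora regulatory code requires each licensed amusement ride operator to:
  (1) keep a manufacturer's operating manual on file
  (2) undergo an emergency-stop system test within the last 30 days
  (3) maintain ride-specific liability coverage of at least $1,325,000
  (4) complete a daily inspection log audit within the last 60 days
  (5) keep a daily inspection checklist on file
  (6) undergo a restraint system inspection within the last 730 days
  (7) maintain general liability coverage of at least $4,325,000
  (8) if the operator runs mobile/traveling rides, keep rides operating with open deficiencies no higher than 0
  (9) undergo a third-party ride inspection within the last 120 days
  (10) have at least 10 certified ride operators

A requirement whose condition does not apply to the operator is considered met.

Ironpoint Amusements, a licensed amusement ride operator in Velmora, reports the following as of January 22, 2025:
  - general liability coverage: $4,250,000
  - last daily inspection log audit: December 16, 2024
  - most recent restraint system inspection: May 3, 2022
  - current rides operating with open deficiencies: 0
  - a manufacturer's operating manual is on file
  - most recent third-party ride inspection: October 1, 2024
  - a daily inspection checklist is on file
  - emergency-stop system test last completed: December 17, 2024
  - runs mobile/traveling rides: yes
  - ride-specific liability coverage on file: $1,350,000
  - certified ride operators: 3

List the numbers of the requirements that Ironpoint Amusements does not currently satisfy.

1. manufacturer's operating manual present → met
2. emergency-stop system test 36 days ago vs limit 30 → not met
3. ride-specific liability coverage $1,350,000 ≥ $1,325,000 → met
4. daily inspection log audit 37 days ago vs limit 60 → met
5. daily inspection checklist present → met
6. restraint system inspection 995 days ago vs limit 730 → not met
7. general liability coverage $4,250,000 < $4,325,000 → not met
8. condition 'runs mobile/traveling rides' holds; rides operating with open deficiencies 0 ≤ 0 → met
9. third-party ride inspection 113 days ago vs limit 120 → met
10. certified ride operators 3 < 10 → not met
Not met: 2, 6, 7, 10

2, 6, 7, 10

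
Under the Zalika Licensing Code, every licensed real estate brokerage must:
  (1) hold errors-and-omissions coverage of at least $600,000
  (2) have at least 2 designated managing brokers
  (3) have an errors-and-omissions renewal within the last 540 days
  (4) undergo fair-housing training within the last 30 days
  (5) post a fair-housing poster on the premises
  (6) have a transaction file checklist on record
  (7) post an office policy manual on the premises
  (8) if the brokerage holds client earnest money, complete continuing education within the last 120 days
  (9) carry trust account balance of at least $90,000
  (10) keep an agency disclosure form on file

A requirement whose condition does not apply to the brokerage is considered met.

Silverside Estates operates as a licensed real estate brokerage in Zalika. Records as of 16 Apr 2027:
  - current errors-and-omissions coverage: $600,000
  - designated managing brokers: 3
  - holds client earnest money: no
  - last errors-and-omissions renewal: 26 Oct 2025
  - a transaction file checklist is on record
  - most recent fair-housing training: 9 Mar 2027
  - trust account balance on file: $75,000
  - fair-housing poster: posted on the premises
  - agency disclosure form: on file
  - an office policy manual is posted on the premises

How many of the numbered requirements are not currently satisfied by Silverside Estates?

1. errors-and-omissions coverage $600,000 ≥ $600,000 → met
2. designated managing brokers 3 ≥ 2 → met
3. errors-and-omissions renewal 537 days ago vs limit 540 → met
4. fair-housing training 38 days ago vs limit 30 → not met
5. fair-housing poster present → met
6. transaction file checklist present → met
7. office policy manual present → met
8. condition 'holds client earnest money' does not hold → requirement n/a → met
9. trust account balance $75,000 < $90,000 → not met
10. agency disclosure form present → met
Not met: 2 of 10

2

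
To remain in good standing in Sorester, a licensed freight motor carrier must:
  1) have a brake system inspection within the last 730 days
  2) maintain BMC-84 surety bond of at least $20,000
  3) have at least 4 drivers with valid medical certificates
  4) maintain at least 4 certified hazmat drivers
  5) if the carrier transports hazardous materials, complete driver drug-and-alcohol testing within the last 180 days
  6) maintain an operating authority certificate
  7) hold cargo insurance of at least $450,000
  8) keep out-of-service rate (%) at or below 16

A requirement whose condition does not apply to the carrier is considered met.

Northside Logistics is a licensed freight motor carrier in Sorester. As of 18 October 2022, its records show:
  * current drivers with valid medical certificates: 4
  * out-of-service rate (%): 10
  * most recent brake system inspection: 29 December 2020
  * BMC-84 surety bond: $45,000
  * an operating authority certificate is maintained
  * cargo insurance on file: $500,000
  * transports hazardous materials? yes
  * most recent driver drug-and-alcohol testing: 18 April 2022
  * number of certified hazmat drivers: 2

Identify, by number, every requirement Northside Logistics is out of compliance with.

4, 5

1. brake system inspection 658 days ago vs limit 730 → met
2. BMC-84 surety bond $45,000 ≥ $20,000 → met
3. drivers with valid medical certificates 4 ≥ 4 → met
4. certified hazmat drivers 2 < 4 → not met
5. condition 'transports hazardous materials' holds; driver drug-and-alcohol testing 183 days ago vs limit 180 → not met
6. operating authority certificate present → met
7. cargo insurance $500,000 ≥ $450,000 → met
8. out-of-service rate (%) 10 ≤ 16 → met
Not met: 4, 5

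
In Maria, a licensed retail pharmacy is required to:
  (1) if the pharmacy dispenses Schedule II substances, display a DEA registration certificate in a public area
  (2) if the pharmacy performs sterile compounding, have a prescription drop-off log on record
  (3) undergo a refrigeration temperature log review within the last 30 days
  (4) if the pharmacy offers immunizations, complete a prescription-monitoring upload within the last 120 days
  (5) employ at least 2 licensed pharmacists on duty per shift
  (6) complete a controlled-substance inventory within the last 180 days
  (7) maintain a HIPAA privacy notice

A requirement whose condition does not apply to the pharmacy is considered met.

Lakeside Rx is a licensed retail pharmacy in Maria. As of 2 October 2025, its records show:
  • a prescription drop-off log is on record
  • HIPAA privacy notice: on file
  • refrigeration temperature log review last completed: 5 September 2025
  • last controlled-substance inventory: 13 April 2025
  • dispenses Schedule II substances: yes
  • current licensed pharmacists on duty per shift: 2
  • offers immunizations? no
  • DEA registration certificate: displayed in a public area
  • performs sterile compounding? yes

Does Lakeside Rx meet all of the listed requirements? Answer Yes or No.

1. condition 'dispenses Schedule II substances' holds; DEA registration certificate present → met
2. condition 'performs sterile compounding' holds; prescription drop-off log present → met
3. refrigeration temperature log review 27 days ago vs limit 30 → met
4. condition 'offers immunizations' does not hold → requirement n/a → met
5. licensed pharmacists on duty per shift 2 ≥ 2 → met
6. controlled-substance inventory 172 days ago vs limit 180 → met
7. HIPAA privacy notice present → met
All met.

Yes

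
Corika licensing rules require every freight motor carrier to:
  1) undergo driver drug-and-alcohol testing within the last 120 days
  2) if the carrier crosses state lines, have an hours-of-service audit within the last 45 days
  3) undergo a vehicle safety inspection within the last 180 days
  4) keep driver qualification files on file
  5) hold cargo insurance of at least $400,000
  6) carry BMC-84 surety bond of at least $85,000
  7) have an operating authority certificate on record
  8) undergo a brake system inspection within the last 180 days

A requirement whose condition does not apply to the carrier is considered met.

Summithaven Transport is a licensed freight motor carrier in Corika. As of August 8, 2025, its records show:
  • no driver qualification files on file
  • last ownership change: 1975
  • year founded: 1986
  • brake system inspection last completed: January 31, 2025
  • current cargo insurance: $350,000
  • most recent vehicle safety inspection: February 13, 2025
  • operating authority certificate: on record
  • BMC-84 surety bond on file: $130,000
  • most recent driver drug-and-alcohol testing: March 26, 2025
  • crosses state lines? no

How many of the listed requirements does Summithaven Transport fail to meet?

1. driver drug-and-alcohol testing 135 days ago vs limit 120 → not met
2. condition 'crosses state lines' does not hold → requirement n/a → met
3. vehicle safety inspection 176 days ago vs limit 180 → met
4. driver qualification files absent → not met
5. cargo insurance $350,000 < $400,000 → not met
6. BMC-84 surety bond $130,000 ≥ $85,000 → met
7. operating authority certificate present → met
8. brake system inspection 189 days ago vs limit 180 → not met
Not met: 4 of 8

4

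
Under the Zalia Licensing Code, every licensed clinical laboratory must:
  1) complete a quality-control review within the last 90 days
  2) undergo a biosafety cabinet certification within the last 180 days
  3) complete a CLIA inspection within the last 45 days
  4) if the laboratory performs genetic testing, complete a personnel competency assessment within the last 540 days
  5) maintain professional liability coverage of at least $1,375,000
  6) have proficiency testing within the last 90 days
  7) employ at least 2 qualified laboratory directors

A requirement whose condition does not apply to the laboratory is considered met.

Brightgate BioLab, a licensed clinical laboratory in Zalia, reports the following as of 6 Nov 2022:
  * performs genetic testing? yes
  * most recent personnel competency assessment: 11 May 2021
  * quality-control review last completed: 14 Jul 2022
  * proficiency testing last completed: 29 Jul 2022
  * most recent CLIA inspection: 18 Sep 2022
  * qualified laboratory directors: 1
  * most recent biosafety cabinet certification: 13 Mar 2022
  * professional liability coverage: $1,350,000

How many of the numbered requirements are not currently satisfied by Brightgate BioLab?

7

1. quality-control review 115 days ago vs limit 90 → not met
2. biosafety cabinet certification 238 days ago vs limit 180 → not met
3. CLIA inspection 49 days ago vs limit 45 → not met
4. condition 'performs genetic testing' holds; personnel competency assessment 544 days ago vs limit 540 → not met
5. professional liability coverage $1,350,000 < $1,375,000 → not met
6. proficiency testing 100 days ago vs limit 90 → not met
7. qualified laboratory directors 1 < 2 → not met
Not met: 7 of 7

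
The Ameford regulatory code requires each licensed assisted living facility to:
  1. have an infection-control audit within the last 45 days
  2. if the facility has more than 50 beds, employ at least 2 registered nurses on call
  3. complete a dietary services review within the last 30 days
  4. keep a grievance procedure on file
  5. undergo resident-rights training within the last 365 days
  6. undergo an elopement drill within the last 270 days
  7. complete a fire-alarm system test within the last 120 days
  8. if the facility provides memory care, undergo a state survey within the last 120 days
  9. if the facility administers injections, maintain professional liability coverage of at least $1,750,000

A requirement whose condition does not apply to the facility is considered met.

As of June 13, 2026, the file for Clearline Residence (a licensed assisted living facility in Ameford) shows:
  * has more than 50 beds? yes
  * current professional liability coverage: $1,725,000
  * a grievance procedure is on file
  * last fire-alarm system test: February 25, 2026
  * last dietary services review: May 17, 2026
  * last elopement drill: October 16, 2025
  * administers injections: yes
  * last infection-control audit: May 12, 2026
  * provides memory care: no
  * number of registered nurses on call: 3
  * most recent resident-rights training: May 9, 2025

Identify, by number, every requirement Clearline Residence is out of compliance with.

5, 9

1. infection-control audit 32 days ago vs limit 45 → met
2. condition 'has more than 50 beds' holds; registered nurses on call 3 ≥ 2 → met
3. dietary services review 27 days ago vs limit 30 → met
4. grievance procedure present → met
5. resident-rights training 400 days ago vs limit 365 → not met
6. elopement drill 240 days ago vs limit 270 → met
7. fire-alarm system test 108 days ago vs limit 120 → met
8. condition 'provides memory care' does not hold → requirement n/a → met
9. condition 'administers injections' holds; professional liability coverage $1,725,000 < $1,750,000 → not met
Not met: 5, 9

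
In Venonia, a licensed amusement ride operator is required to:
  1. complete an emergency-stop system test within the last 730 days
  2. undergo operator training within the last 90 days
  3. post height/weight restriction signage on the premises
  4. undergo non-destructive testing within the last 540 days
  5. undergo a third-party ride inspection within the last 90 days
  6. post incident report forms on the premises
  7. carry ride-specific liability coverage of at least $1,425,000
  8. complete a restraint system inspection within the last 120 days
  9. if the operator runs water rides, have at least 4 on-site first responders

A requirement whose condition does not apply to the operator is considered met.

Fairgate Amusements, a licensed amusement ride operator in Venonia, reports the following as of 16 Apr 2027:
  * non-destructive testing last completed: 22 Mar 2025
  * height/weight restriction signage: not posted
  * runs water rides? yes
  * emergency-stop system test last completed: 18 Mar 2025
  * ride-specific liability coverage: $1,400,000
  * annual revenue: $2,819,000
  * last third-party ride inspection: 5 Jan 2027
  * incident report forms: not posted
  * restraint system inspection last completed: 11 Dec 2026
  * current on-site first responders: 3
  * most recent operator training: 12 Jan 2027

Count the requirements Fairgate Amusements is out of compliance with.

9

1. emergency-stop system test 759 days ago vs limit 730 → not met
2. operator training 94 days ago vs limit 90 → not met
3. height/weight restriction signage absent → not met
4. non-destructive testing 755 days ago vs limit 540 → not met
5. third-party ride inspection 101 days ago vs limit 90 → not met
6. incident report forms absent → not met
7. ride-specific liability coverage $1,400,000 < $1,425,000 → not met
8. restraint system inspection 126 days ago vs limit 120 → not met
9. condition 'runs water rides' holds; on-site first responders 3 < 4 → not met
Not met: 9 of 9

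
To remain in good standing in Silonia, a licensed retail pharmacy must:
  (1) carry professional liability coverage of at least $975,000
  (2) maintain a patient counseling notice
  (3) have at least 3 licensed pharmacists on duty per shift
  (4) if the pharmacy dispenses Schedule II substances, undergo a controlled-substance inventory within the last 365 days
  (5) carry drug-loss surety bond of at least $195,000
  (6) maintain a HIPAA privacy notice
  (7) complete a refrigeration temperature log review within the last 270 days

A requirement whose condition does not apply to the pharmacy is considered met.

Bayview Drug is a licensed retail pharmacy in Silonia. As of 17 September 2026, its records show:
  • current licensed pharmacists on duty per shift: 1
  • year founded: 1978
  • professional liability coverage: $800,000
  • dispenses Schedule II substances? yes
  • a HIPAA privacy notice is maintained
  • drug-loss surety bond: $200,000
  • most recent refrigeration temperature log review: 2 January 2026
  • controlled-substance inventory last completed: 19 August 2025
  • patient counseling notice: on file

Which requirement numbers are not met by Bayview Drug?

1, 3, 4

1. professional liability coverage $800,000 < $975,000 → not met
2. patient counseling notice present → met
3. licensed pharmacists on duty per shift 1 < 3 → not met
4. condition 'dispenses Schedule II substances' holds; controlled-substance inventory 394 days ago vs limit 365 → not met
5. drug-loss surety bond $200,000 ≥ $195,000 → met
6. HIPAA privacy notice present → met
7. refrigeration temperature log review 258 days ago vs limit 270 → met
Not met: 1, 3, 4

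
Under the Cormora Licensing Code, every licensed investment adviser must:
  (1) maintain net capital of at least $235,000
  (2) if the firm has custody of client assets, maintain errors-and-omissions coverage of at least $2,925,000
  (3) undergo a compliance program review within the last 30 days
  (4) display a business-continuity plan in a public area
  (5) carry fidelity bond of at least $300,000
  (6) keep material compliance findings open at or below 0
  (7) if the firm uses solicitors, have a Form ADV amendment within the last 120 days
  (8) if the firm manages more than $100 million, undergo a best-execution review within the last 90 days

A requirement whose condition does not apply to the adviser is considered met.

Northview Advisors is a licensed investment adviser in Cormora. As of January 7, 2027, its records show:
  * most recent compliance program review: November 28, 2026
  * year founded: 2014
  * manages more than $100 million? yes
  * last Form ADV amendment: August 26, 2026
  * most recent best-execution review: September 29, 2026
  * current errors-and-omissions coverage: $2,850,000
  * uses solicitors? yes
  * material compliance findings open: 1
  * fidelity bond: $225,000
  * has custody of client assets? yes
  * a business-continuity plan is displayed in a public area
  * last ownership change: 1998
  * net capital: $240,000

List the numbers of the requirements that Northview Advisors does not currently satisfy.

1. net capital $240,000 ≥ $235,000 → met
2. condition 'has custody of client assets' holds; errors-and-omissions coverage $2,850,000 < $2,925,000 → not met
3. compliance program review 40 days ago vs limit 30 → not met
4. business-continuity plan present → met
5. fidelity bond $225,000 < $300,000 → not met
6. material compliance findings open 1 > 0 → not met
7. condition 'uses solicitors' holds; Form ADV amendment 134 days ago vs limit 120 → not met
8. condition 'manages more than $100 million' holds; best-execution review 100 days ago vs limit 90 → not met
Not met: 2, 3, 5, 6, 7, 8

2, 3, 5, 6, 7, 8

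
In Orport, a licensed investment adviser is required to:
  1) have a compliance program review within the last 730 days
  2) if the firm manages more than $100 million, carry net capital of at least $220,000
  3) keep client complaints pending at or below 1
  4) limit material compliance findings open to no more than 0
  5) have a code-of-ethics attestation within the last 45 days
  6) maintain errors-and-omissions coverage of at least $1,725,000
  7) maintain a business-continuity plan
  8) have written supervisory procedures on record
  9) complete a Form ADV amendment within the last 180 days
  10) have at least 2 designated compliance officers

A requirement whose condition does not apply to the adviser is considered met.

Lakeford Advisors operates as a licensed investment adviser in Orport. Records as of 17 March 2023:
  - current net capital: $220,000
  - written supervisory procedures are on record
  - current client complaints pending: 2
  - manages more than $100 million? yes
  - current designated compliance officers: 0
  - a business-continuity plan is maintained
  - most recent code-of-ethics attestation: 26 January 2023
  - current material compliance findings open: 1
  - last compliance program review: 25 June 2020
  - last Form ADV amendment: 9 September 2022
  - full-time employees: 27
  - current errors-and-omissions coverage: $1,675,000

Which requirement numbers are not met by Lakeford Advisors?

1. compliance program review 995 days ago vs limit 730 → not met
2. condition 'manages more than $100 million' holds; net capital $220,000 ≥ $220,000 → met
3. client complaints pending 2 > 1 → not met
4. material compliance findings open 1 > 0 → not met
5. code-of-ethics attestation 50 days ago vs limit 45 → not met
6. errors-and-omissions coverage $1,675,000 < $1,725,000 → not met
7. business-continuity plan present → met
8. written supervisory procedures present → met
9. Form ADV amendment 189 days ago vs limit 180 → not met
10. designated compliance officers 0 < 2 → not met
Not met: 1, 3, 4, 5, 6, 9, 10

1, 3, 4, 5, 6, 9, 10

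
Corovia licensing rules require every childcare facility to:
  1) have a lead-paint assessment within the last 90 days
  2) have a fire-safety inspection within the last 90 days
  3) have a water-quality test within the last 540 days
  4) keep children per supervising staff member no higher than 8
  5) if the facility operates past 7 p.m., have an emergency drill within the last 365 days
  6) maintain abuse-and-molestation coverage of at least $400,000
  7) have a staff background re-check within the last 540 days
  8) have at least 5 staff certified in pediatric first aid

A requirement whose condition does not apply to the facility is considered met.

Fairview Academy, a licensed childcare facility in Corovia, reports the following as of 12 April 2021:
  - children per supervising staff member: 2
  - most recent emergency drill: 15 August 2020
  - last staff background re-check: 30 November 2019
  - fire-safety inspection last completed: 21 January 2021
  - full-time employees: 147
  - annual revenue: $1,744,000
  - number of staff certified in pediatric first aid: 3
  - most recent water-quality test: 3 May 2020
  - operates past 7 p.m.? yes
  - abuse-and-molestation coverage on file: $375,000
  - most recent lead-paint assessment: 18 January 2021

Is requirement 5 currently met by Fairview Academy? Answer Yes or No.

Yes

5. condition 'operates past 7 p.m.' holds; emergency drill 240 days ago vs limit 365 → met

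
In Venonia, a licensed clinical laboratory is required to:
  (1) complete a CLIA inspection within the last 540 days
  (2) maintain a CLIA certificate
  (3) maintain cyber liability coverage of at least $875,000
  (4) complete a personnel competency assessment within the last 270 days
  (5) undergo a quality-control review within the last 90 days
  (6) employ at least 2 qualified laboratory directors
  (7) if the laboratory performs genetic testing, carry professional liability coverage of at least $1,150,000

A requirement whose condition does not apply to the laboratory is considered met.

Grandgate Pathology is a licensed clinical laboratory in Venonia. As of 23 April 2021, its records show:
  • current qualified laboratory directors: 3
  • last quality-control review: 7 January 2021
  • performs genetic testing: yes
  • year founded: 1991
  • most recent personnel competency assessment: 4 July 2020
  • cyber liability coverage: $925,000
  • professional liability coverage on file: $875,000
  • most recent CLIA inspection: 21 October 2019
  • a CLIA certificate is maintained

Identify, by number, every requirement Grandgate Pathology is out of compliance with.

1, 4, 5, 7

1. CLIA inspection 550 days ago vs limit 540 → not met
2. CLIA certificate present → met
3. cyber liability coverage $925,000 ≥ $875,000 → met
4. personnel competency assessment 293 days ago vs limit 270 → not met
5. quality-control review 106 days ago vs limit 90 → not met
6. qualified laboratory directors 3 ≥ 2 → met
7. condition 'performs genetic testing' holds; professional liability coverage $875,000 < $1,150,000 → not met
Not met: 1, 4, 5, 7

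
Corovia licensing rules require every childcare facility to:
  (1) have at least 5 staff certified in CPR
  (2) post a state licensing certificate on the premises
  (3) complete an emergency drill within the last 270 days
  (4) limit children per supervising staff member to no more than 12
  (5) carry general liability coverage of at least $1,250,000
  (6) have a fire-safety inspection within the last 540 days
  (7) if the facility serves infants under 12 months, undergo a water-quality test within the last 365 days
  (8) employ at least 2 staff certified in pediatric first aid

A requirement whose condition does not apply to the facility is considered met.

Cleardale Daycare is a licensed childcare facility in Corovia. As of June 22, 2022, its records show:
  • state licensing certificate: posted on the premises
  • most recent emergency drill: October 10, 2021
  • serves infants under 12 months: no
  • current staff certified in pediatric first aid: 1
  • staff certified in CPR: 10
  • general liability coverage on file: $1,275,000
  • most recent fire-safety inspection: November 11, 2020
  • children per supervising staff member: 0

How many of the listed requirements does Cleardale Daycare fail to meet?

1. staff certified in CPR 10 ≥ 5 → met
2. state licensing certificate present → met
3. emergency drill 255 days ago vs limit 270 → met
4. children per supervising staff member 0 ≤ 12 → met
5. general liability coverage $1,275,000 ≥ $1,250,000 → met
6. fire-safety inspection 588 days ago vs limit 540 → not met
7. condition 'serves infants under 12 months' does not hold → requirement n/a → met
8. staff certified in pediatric first aid 1 < 2 → not met
Not met: 2 of 8

2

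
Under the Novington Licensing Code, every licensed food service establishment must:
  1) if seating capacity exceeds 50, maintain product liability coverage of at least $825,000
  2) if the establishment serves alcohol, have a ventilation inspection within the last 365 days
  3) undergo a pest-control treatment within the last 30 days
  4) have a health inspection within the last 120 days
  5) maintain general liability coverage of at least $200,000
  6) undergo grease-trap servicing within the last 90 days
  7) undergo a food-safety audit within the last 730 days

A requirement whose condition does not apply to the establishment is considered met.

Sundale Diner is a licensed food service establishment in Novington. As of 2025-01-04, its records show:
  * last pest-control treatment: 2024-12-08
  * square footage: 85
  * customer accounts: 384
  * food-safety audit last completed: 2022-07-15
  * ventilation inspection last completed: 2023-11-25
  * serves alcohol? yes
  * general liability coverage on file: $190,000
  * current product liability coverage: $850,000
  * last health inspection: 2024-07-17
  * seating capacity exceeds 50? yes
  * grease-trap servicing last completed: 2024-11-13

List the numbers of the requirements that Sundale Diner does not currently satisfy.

2, 4, 5, 7

1. condition 'seating capacity exceeds 50' holds; product liability coverage $850,000 ≥ $825,000 → met
2. condition 'serves alcohol' holds; ventilation inspection 406 days ago vs limit 365 → not met
3. pest-control treatment 27 days ago vs limit 30 → met
4. health inspection 171 days ago vs limit 120 → not met
5. general liability coverage $190,000 < $200,000 → not met
6. grease-trap servicing 52 days ago vs limit 90 → met
7. food-safety audit 904 days ago vs limit 730 → not met
Not met: 2, 4, 5, 7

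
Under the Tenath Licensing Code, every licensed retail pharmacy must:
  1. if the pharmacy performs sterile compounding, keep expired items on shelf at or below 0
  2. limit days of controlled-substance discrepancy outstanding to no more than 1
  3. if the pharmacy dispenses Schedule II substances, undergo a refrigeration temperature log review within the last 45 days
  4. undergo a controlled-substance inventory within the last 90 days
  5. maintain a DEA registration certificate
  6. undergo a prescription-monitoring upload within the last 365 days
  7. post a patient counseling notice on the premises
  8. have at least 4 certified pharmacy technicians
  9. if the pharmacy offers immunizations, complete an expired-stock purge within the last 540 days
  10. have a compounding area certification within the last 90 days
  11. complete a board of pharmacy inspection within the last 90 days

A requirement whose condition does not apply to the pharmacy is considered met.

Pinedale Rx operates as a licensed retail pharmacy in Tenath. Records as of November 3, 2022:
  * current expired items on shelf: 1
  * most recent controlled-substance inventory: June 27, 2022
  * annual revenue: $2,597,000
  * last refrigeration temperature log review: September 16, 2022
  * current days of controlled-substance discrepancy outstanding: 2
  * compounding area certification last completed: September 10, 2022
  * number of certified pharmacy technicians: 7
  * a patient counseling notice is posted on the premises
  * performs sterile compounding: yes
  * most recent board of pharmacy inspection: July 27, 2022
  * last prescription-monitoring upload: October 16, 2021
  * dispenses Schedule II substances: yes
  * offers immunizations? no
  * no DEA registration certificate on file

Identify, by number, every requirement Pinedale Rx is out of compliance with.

1. condition 'performs sterile compounding' holds; expired items on shelf 1 > 0 → not met
2. days of controlled-substance discrepancy outstanding 2 > 1 → not met
3. condition 'dispenses Schedule II substances' holds; refrigeration temperature log review 48 days ago vs limit 45 → not met
4. controlled-substance inventory 129 days ago vs limit 90 → not met
5. DEA registration certificate absent → not met
6. prescription-monitoring upload 383 days ago vs limit 365 → not met
7. patient counseling notice present → met
8. certified pharmacy technicians 7 ≥ 4 → met
9. condition 'offers immunizations' does not hold → requirement n/a → met
10. compounding area certification 54 days ago vs limit 90 → met
11. board of pharmacy inspection 99 days ago vs limit 90 → not met
Not met: 1, 2, 3, 4, 5, 6, 11

1, 2, 3, 4, 5, 6, 11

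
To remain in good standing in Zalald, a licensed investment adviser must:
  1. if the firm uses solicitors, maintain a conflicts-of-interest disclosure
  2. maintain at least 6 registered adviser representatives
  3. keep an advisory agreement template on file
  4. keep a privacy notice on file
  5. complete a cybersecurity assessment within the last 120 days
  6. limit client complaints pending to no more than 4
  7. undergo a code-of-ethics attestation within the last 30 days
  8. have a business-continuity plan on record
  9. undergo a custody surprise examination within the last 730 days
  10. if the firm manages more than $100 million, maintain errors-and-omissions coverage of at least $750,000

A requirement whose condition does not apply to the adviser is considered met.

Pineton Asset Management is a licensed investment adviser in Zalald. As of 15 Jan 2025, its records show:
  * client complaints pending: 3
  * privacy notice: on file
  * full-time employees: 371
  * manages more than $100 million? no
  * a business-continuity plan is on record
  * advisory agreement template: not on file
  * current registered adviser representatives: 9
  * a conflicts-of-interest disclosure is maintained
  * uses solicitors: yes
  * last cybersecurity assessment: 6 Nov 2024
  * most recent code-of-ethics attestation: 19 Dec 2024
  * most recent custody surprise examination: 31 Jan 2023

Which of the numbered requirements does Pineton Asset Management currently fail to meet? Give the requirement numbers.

3

1. condition 'uses solicitors' holds; conflicts-of-interest disclosure present → met
2. registered adviser representatives 9 ≥ 6 → met
3. advisory agreement template absent → not met
4. privacy notice present → met
5. cybersecurity assessment 70 days ago vs limit 120 → met
6. client complaints pending 3 ≤ 4 → met
7. code-of-ethics attestation 27 days ago vs limit 30 → met
8. business-continuity plan present → met
9. custody surprise examination 715 days ago vs limit 730 → met
10. condition 'manages more than $100 million' does not hold → requirement n/a → met
Not met: 3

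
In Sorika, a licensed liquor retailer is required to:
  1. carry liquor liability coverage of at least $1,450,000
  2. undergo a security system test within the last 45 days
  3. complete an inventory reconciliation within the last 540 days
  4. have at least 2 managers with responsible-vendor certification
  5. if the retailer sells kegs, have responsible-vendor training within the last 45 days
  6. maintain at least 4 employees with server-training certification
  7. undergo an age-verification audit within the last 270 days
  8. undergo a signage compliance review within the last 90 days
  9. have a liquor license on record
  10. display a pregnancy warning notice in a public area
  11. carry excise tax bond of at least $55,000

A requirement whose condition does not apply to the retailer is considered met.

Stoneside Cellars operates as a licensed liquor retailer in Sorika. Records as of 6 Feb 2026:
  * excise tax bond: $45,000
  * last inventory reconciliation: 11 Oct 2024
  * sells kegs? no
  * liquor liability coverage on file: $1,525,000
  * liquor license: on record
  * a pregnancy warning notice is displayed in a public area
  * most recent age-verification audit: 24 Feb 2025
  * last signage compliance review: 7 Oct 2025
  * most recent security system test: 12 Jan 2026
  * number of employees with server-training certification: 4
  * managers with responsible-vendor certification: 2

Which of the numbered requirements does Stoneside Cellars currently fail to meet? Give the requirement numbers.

1. liquor liability coverage $1,525,000 ≥ $1,450,000 → met
2. security system test 25 days ago vs limit 45 → met
3. inventory reconciliation 483 days ago vs limit 540 → met
4. managers with responsible-vendor certification 2 ≥ 2 → met
5. condition 'sells kegs' does not hold → requirement n/a → met
6. employees with server-training certification 4 ≥ 4 → met
7. age-verification audit 347 days ago vs limit 270 → not met
8. signage compliance review 122 days ago vs limit 90 → not met
9. liquor license present → met
10. pregnancy warning notice present → met
11. excise tax bond $45,000 < $55,000 → not met
Not met: 7, 8, 11

7, 8, 11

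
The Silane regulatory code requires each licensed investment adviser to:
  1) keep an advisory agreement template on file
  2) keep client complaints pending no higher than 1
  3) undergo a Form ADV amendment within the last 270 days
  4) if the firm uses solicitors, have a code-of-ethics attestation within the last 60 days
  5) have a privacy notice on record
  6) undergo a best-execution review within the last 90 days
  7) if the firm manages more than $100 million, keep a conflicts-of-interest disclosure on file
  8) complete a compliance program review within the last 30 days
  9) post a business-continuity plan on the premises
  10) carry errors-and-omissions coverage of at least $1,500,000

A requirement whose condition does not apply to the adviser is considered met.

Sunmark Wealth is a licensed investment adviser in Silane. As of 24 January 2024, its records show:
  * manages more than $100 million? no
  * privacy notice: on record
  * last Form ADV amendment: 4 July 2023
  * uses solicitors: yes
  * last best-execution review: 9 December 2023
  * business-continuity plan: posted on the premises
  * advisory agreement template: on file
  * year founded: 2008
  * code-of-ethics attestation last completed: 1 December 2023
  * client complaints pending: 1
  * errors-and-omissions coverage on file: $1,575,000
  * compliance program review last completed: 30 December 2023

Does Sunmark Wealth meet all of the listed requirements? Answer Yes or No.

Yes

1. advisory agreement template present → met
2. client complaints pending 1 ≤ 1 → met
3. Form ADV amendment 204 days ago vs limit 270 → met
4. condition 'uses solicitors' holds; code-of-ethics attestation 54 days ago vs limit 60 → met
5. privacy notice present → met
6. best-execution review 46 days ago vs limit 90 → met
7. condition 'manages more than $100 million' does not hold → requirement n/a → met
8. compliance program review 25 days ago vs limit 30 → met
9. business-continuity plan present → met
10. errors-and-omissions coverage $1,575,000 ≥ $1,500,000 → met
All met.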